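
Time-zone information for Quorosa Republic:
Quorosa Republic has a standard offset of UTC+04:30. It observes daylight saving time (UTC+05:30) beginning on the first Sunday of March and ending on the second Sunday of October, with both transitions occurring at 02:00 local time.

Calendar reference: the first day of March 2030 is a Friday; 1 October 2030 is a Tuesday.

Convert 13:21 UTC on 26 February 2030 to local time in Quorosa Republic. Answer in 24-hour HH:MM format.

1 March 2030 is a Friday, so the first Sunday is March 3.
1 October 2030 is a Tuesday, so the first Sunday is October 6 and the second is October 13.
At the standard offset (UTC+04:30), 13:21 UTC + 4h30m = 17:51 Quorosa Republic standard time.
Daylight saving runs 3 March – 13 October; the standard-time date in Quorosa Republic, 26 February 2030, is outside that window, so Quorosa Republic is on standard time at UTC+04:30.
13:21 UTC + 4h30m = 17:51 local.

17:51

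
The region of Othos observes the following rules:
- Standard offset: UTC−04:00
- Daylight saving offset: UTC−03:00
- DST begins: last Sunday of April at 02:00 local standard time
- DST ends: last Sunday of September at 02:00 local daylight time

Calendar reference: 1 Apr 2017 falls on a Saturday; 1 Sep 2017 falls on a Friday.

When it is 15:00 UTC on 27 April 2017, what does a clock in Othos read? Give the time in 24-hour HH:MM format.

11:00

1 April 2017 is a Saturday, so Sundays fall on 2, 9, 16, 23, 30; the last is April 30.
1 September 2017 is a Friday, so Sundays fall on 3, 10, 17, 24; the last is September 24.
At the standard offset (UTC−04:00), 15:00 UTC − 4h = 11:00 Othos standard time.
Daylight saving runs 30 April – 24 September; the standard-time date in Othos, 27 April 2017, is outside that window, so Othos is on standard time at UTC−04:00.
15:00 UTC − 4h = 11:00 local.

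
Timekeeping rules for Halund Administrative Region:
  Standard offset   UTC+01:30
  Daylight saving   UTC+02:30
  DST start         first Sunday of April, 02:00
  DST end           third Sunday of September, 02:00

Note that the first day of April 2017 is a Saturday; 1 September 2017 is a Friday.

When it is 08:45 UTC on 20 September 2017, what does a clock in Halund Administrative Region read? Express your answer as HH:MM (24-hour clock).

1 April 2017 is a Saturday, so the first Sunday is April 2.
1 September 2017 is a Friday, so the first Sunday is September 3 and the third is September 17.
At the standard offset (UTC+01:30), 08:45 UTC + 1h30m = 10:15 Halund Administrative Region standard time.
Daylight saving runs 2 April – 17 September; the standard-time date in Halund Administrative Region, 20 September 2017, is outside that window, so Halund Administrative Region is on standard time at UTC+01:30.
08:45 UTC + 1h30m = 10:15 local.

10:15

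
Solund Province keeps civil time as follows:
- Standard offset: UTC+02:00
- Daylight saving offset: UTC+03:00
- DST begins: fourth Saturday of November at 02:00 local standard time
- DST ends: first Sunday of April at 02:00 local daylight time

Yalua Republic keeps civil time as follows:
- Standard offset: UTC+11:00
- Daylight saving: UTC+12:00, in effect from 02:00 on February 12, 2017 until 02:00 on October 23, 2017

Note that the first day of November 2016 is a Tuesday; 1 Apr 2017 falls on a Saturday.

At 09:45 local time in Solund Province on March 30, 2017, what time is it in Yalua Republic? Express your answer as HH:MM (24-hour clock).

18:45

1 November 2016 is a Tuesday, so the first Saturday is November 5 and the fourth is November 26.
1 April 2017 is a Saturday, so the first Sunday is April 2.
Daylight saving runs 26 November 2016 – 2 April 2017; March 30, 2017 is inside that window, so Solund Province is at UTC+03:00.
09:45 Solund Province − 3h = 06:45 UTC.
At the standard offset (UTC+11:00), 06:45 UTC + 11h = 17:45 Yalua Republic standard time.
The standard-time date in Yalua Republic, March 30, 2017, falls between 12 February and 23 October, so daylight saving is in effect and Yalua Republic is at UTC+12:00.
06:45 UTC + 12h = 18:45 Yalua Republic.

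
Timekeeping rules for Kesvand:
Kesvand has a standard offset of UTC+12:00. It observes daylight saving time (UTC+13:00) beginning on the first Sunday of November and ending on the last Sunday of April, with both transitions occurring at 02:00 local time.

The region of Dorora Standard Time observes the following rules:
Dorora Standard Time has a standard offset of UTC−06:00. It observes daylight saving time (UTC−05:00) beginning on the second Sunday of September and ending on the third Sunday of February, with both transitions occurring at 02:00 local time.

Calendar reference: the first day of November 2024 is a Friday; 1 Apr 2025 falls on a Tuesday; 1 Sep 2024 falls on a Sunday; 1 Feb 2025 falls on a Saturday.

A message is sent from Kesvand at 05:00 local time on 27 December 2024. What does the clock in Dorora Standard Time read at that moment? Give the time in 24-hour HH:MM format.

1 November 2024 is a Friday, so the first Sunday is November 3.
1 April 2025 is a Tuesday, so Sundays fall on 6, 13, 20, 27; the last is April 27.
27 December 2024 lies within the daylight-saving period (3 November 2024 – 27 April 2025), so Kesvand is on daylight time, UTC+13:00.
05:00 Kesvand − 13h = 16:00 UTC (rolling into the previous day, 26 December 2024).
1 September 2024 is a Sunday, so the first Sunday is September 1 and the second is September 8.
1 February 2025 is a Saturday, so the first Sunday is February 2 and the third is February 16.
At the standard offset (UTC−06:00), 16:00 UTC − 6h = 10:00 Dorora Standard Time standard time.
Daylight saving runs 8 September 2024 – 16 February 2025; the standard-time date in Dorora Standard Time, 26 December 2024, is inside that window, so Dorora Standard Time is at UTC−05:00.
16:00 UTC − 5h = 11:00 Dorora Standard Time.

11:00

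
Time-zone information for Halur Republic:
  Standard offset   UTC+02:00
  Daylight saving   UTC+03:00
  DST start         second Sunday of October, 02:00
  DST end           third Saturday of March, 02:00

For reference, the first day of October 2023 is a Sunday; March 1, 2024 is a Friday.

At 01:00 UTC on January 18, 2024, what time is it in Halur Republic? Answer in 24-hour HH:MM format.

1 October 2023 is a Sunday, so the first Sunday is October 1 and the second is October 8.
1 March 2024 is a Friday, so the first Saturday is March 2 and the third is March 16.
At the standard offset (UTC+02:00), 01:00 UTC + 2h = 03:00 Halur Republic standard time.
The standard-time date in Halur Republic, January 18, 2024, lies within the daylight-saving period (8 October 2023 – 16 March 2024), so Halur Republic is on daylight time, UTC+03:00.
01:00 UTC + 3h = 04:00 local.

04:00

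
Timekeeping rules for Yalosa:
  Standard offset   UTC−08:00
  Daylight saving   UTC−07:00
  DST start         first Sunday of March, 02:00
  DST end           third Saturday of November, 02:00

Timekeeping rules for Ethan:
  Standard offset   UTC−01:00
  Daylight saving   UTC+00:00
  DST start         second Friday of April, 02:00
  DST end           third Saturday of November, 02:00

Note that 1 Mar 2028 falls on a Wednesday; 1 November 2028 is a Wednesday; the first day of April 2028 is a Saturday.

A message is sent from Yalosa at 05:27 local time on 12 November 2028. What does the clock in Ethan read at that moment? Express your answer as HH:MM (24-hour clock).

1 March 2028 is a Wednesday, so the first Sunday is March 5.
1 November 2028 is a Wednesday, so the first Saturday is November 4 and the third is November 18.
Daylight saving runs 5 March – 18 November; 12 November 2028 is inside that window, so Yalosa is at UTC−07:00.
05:27 Yalosa + 7h = 12:27 UTC.
1 April 2028 is a Saturday, so the first Friday is April 7 and the second is April 14.
1 November 2028 is a Wednesday, so the first Saturday is November 4 and the third is November 18.
At the standard offset (UTC−01:00), 12:27 UTC − 1h = 11:27 Ethan standard time.
Daylight saving runs 14 April – 18 November; the standard-time date in Ethan, 12 November 2028, is inside that window, so Ethan is at UTC+00:00.
12:27 UTC + 0h = 12:27 Ethan.

12:27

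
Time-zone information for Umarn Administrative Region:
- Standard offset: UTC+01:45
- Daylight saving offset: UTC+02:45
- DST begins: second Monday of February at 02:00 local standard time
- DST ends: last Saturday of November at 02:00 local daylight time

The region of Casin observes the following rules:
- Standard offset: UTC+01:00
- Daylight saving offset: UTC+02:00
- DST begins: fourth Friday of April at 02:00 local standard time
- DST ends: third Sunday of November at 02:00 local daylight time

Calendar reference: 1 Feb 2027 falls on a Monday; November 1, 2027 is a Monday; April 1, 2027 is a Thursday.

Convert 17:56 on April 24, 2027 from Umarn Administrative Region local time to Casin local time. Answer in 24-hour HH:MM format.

17:11

1 February 2027 is a Monday, so the first Monday is February 1 and the second is February 8.
1 November 2027 is a Monday, so Saturdays fall on 6, 13, 20, 27; the last is November 27.
April 24, 2027 falls between 8 February and 27 November, so daylight saving is in effect and Umarn Administrative Region is at UTC+02:45.
17:56 Umarn Administrative Region − 2h45m = 15:11 UTC.
1 April 2027 is a Thursday, so the first Friday is April 2 and the fourth is April 23.
1 November 2027 is a Monday, so the first Sunday is November 7 and the third is November 21.
At the standard offset (UTC+01:00), 15:11 UTC + 1h = 16:11 Casin standard time.
Daylight saving runs 23 April – 21 November; the standard-time date in Casin, April 24, 2027, is inside that window, so Casin is at UTC+02:00.
15:11 UTC + 2h = 17:11 Casin.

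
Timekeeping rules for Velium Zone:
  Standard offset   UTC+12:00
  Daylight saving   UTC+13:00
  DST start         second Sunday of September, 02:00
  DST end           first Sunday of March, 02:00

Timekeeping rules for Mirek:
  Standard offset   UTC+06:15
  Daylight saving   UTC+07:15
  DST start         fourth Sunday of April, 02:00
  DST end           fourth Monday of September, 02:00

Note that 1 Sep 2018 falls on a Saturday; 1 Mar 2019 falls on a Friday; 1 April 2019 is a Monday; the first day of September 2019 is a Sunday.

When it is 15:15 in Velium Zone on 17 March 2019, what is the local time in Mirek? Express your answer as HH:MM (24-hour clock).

09:30

1 September 2018 is a Saturday, so the first Sunday is September 2 and the second is September 9.
1 March 2019 is a Friday, so the first Sunday is March 3.
Daylight saving runs 9 September 2018 – 3 March 2019; 17 March 2019 is outside that window, so Velium Zone is on standard time at UTC+12:00.
15:15 Velium Zone − 12h = 03:15 UTC.
1 April 2019 is a Monday, so the first Sunday is April 7 and the fourth is April 28.
1 September 2019 is a Sunday, so the first Monday is September 2 and the fourth is September 23.
At the standard offset (UTC+06:15), 03:15 UTC + 6h15m = 09:30 Mirek standard time.
The standard-time date in Mirek, 17 March 2019, is outside the daylight-saving period (28 April – 23 September), so Mirek is on standard time, UTC+06:15.
03:15 UTC + 6h15m = 09:30 Mirek.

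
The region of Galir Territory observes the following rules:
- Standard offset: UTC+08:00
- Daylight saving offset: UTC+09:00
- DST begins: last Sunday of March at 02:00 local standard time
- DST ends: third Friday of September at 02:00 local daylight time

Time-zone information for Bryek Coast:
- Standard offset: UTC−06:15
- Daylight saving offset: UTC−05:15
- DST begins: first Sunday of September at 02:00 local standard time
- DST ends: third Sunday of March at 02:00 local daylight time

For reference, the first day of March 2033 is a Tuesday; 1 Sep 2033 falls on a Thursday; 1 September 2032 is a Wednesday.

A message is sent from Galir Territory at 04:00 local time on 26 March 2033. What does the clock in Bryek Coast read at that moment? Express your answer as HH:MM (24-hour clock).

1 March 2033 is a Tuesday, so Sundays fall on 6, 13, 20, 27; the last is March 27.
1 September 2033 is a Thursday, so the first Friday is September 2 and the third is September 16.
26 March 2033 is outside the daylight-saving period (27 March – 16 September), so Galir Territory is on standard time, UTC+08:00.
04:00 Galir Territory − 8h = 20:00 UTC (rolling into the previous day, 25 March 2033).
1 September 2032 is a Wednesday, so the first Sunday is September 5.
1 March 2033 is a Tuesday, so the first Sunday is March 6 and the third is March 20.
At the standard offset (UTC−06:15), 20:00 UTC − 6h15m = 13:45 Bryek Coast standard time.
Daylight saving runs 5 September 2032 – 20 March 2033; the standard-time date in Bryek Coast, 25 March 2033, is outside that window, so Bryek Coast is on standard time at UTC−06:15.
20:00 UTC − 6h15m = 13:45 Bryek Coast.

13:45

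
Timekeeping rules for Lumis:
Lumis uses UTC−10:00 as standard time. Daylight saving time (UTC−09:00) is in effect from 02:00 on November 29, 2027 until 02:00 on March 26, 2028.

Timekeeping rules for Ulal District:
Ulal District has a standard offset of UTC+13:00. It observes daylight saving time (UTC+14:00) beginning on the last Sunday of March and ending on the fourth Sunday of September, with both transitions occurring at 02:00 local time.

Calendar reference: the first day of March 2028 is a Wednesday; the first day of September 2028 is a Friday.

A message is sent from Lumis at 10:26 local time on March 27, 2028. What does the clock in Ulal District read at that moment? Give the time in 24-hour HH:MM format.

10:26

Daylight saving runs 29 November 2027 – 26 March 2028; March 27, 2028 is outside that window, so Lumis is on standard time at UTC−10:00.
10:26 Lumis + 10h = 20:26 UTC.
1 March 2028 is a Wednesday, so Sundays fall on 5, 12, 19, 26; the last is March 26.
1 September 2028 is a Friday, so the first Sunday is September 3 and the fourth is September 24.
At the standard offset (UTC+13:00), 20:26 UTC + 13h = 09:26 Ulal District standard time (rolling into the next day, 28 March 2028).
The standard-time date in Ulal District, March 28, 2028, lies within the daylight-saving period (26 March – 24 September), so Ulal District is on daylight time, UTC+14:00.
20:26 UTC + 14h = 10:26 Ulal District (rolling into the next day, 28 March 2028).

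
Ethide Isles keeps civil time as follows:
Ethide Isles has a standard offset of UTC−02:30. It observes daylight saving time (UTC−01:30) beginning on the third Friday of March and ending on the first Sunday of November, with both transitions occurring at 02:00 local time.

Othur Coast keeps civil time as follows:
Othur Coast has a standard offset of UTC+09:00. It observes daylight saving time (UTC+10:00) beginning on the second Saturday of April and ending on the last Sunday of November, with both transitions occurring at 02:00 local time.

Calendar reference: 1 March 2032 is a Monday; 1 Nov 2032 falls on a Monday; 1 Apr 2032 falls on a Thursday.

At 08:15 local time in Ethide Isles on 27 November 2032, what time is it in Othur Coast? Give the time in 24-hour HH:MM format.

1 March 2032 is a Monday, so the first Friday is March 5 and the third is March 19.
1 November 2032 is a Monday, so the first Sunday is November 7.
27 November 2032 is outside the daylight-saving period (19 March – 7 November), so Ethide Isles is on standard time, UTC−02:30.
08:15 Ethide Isles + 2h30m = 10:45 UTC.
1 April 2032 is a Thursday, so the first Saturday is April 3 and the second is April 10.
1 November 2032 is a Monday, so Sundays fall on 7, 14, 21, 28; the last is November 28.
At the standard offset (UTC+09:00), 10:45 UTC + 9h = 19:45 Othur Coast standard time.
The standard-time date in Othur Coast, 27 November 2032, lies within the daylight-saving period (10 April – 28 November), so Othur Coast is on daylight time, UTC+10:00.
10:45 UTC + 10h = 20:45 Othur Coast.

20:45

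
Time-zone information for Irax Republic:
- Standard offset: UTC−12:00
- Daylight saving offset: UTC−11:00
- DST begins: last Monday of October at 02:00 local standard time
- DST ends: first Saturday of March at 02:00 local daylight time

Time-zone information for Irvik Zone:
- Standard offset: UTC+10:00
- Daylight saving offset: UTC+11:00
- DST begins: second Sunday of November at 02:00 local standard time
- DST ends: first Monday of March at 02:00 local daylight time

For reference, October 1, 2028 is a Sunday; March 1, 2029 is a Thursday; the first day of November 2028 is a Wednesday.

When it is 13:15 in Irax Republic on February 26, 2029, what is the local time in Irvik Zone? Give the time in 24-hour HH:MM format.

1 October 2028 is a Sunday, so Mondays fall on 2, 9, 16, 23, 30; the last is October 30.
1 March 2029 is a Thursday, so the first Saturday is March 3.
February 26, 2029 falls between 30 October 2028 and 3 March 2029, so daylight saving is in effect and Irax Republic is at UTC−11:00.
13:15 Irax Republic + 11h = 00:15 UTC (rolling into the next day, 27 February 2029).
1 November 2028 is a Wednesday, so the first Sunday is November 5 and the second is November 12.
1 March 2029 is a Thursday, so the first Monday is March 5.
At the standard offset (UTC+10:00), 00:15 UTC + 10h = 10:15 Irvik Zone standard time.
The standard-time date in Irvik Zone, February 27, 2029, falls between 12 November 2028 and 5 March 2029, so daylight saving is in effect and Irvik Zone is at UTC+11:00.
00:15 UTC + 11h = 11:15 Irvik Zone.

11:15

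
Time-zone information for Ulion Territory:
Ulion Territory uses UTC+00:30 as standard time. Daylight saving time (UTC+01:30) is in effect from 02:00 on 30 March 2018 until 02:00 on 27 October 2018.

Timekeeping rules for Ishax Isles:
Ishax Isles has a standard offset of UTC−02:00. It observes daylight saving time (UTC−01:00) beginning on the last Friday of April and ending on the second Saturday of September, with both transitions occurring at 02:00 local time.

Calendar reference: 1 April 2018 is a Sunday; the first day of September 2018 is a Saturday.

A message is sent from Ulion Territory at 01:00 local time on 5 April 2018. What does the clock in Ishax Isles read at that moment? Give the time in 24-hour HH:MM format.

21:30

5 April 2018 lies within the daylight-saving period (30 March – 27 October), so Ulion Territory is on daylight time, UTC+01:30.
01:00 Ulion Territory − 1h30m = 23:30 UTC (rolling into the previous day, 4 April 2018).
1 April 2018 is a Sunday, so Fridays fall on 6, 13, 20, 27; the last is April 27.
1 September 2018 is a Saturday, so the first Saturday is September 1 and the second is September 8.
At the standard offset (UTC−02:00), 23:30 UTC − 2h = 21:30 Ishax Isles standard time.
The standard-time date in Ishax Isles, 4 April 2018, does not fall between 27 April and 8 September, so daylight saving is not in effect and Ishax Isles is at UTC−02:00.
23:30 UTC − 2h = 21:30 Ishax Isles.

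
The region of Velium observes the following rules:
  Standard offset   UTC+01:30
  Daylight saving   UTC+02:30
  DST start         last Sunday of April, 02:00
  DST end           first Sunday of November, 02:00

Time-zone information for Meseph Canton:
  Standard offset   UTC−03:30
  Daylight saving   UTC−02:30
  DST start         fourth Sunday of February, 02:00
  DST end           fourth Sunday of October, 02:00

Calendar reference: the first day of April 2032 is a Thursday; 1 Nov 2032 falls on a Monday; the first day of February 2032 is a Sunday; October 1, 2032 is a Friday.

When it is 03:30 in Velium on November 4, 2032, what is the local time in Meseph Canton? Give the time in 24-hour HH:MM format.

1 April 2032 is a Thursday, so Sundays fall on 4, 11, 18, 25; the last is April 25.
1 November 2032 is a Monday, so the first Sunday is November 7.
Daylight saving runs 25 April – 7 November; November 4, 2032 is inside that window, so Velium is at UTC+02:30.
03:30 Velium − 2h30m = 01:00 UTC.
1 February 2032 is a Sunday, so the first Sunday is February 1 and the fourth is February 22.
1 October 2032 is a Friday, so the first Sunday is October 3 and the fourth is October 24.
At the standard offset (UTC−03:30), 01:00 UTC − 3h30m = 21:30 Meseph Canton standard time (rolling into the previous day, 3 November 2032).
The standard-time date in Meseph Canton, November 3, 2032, does not fall between 22 February and 24 October, so daylight saving is not in effect and Meseph Canton is at UTC−03:30.
01:00 UTC − 3h30m = 21:30 Meseph Canton (rolling into the previous day, 3 November 2032).

21:30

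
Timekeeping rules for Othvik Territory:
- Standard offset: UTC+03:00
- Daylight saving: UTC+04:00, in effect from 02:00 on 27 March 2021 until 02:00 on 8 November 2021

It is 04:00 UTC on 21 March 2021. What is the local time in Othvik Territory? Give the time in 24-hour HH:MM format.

07:00

At the standard offset (UTC+03:00), 04:00 UTC + 3h = 07:00 Othvik Territory standard time.
Daylight saving runs 27 March – 8 November; the standard-time date in Othvik Territory, 21 March 2021, is outside that window, so Othvik Territory is on standard time at UTC+03:00.
04:00 UTC + 3h = 07:00 local.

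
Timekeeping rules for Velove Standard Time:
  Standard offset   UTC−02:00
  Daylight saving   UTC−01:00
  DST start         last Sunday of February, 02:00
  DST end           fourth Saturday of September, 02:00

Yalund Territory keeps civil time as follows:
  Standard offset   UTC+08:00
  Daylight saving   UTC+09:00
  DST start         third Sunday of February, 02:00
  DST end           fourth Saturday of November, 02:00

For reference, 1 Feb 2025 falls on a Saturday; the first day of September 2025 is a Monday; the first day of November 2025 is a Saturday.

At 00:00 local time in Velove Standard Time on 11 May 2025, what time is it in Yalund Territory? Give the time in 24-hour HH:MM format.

10:00

1 February 2025 is a Saturday, so Sundays fall on 2, 9, 16, 23; the last is February 23.
1 September 2025 is a Monday, so the first Saturday is September 6 and the fourth is September 27.
Daylight saving runs 23 February – 27 September; 11 May 2025 is inside that window, so Velove Standard Time is at UTC−01:00.
00:00 Velove Standard Time + 1h = 01:00 UTC.
1 February 2025 is a Saturday, so the first Sunday is February 2 and the third is February 16.
1 November 2025 is a Saturday, so the first Saturday is November 1 and the fourth is November 22.
At the standard offset (UTC+08:00), 01:00 UTC + 8h = 09:00 Yalund Territory standard time.
Daylight saving runs 16 February – 22 November; the standard-time date in Yalund Territory, 11 May 2025, is inside that window, so Yalund Territory is at UTC+09:00.
01:00 UTC + 9h = 10:00 Yalund Territory.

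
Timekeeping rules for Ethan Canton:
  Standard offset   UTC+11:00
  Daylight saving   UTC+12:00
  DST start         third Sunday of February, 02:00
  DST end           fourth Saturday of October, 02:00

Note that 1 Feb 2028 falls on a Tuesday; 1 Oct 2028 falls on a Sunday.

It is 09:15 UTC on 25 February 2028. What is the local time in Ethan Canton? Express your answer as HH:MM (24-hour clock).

1 February 2028 is a Tuesday, so the first Sunday is February 6 and the third is February 20.
1 October 2028 is a Sunday, so the first Saturday is October 7 and the fourth is October 28.
At the standard offset (UTC+11:00), 09:15 UTC + 11h = 20:15 Ethan Canton standard time.
The standard-time date in Ethan Canton, 25 February 2028, falls between 20 February and 28 October, so daylight saving is in effect and Ethan Canton is at UTC+12:00.
09:15 UTC + 12h = 21:15 local.

21:15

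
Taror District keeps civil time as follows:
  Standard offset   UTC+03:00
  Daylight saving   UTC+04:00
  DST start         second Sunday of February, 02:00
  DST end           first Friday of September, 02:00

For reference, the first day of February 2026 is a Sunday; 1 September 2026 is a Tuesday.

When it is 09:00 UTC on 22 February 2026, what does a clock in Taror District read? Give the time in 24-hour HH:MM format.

1 February 2026 is a Sunday, so the first Sunday is February 1 and the second is February 8.
1 September 2026 is a Tuesday, so the first Friday is September 4.
At the standard offset (UTC+03:00), 09:00 UTC + 3h = 12:00 Taror District standard time.
Daylight saving runs 8 February – 4 September; the standard-time date in Taror District, 22 February 2026, is inside that window, so Taror District is at UTC+04:00.
09:00 UTC + 4h = 13:00 local.

13:00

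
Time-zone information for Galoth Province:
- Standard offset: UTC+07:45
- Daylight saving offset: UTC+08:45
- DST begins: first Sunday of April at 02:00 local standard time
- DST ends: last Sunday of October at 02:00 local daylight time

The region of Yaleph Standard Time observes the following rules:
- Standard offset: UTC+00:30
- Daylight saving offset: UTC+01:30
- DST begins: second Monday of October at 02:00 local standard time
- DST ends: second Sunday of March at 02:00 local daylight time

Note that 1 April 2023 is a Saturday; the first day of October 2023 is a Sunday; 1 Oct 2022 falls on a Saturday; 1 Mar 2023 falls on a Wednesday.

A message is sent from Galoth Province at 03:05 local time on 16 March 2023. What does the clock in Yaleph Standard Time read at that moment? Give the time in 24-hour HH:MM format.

19:50

1 April 2023 is a Saturday, so the first Sunday is April 2.
1 October 2023 is a Sunday, so Sundays fall on 1, 8, 15, 22, 29; the last is October 29.
Daylight saving runs 2 April – 29 October; 16 March 2023 is outside that window, so Galoth Province is on standard time at UTC+07:45.
03:05 Galoth Province − 7h45m = 19:20 UTC (rolling into the previous day, 15 March 2023).
1 October 2022 is a Saturday, so the first Monday is October 3 and the second is October 10.
1 March 2023 is a Wednesday, so the first Sunday is March 5 and the second is March 12.
At the standard offset (UTC+00:30), 19:20 UTC + 0h30m = 19:50 Yaleph Standard Time standard time.
The standard-time date in Yaleph Standard Time, 15 March 2023, is outside the daylight-saving period (10 October 2022 – 12 March 2023), so Yaleph Standard Time is on standard time, UTC+00:30.
19:20 UTC + 0h30m = 19:50 Yaleph Standard Time.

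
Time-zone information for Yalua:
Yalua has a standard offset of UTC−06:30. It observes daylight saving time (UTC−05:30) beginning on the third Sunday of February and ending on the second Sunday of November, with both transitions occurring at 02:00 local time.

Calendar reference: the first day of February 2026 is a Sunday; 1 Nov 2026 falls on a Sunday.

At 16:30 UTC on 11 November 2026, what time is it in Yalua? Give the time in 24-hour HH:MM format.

10:00

1 February 2026 is a Sunday, so the first Sunday is February 1 and the third is February 15.
1 November 2026 is a Sunday, so the first Sunday is November 1 and the second is November 8.
At the standard offset (UTC−06:30), 16:30 UTC − 6h30m = 10:00 Yalua standard time.
The standard-time date in Yalua, 11 November 2026, does not fall between 15 February and 8 November, so daylight saving is not in effect and Yalua is at UTC−06:30.
16:30 UTC − 6h30m = 10:00 local.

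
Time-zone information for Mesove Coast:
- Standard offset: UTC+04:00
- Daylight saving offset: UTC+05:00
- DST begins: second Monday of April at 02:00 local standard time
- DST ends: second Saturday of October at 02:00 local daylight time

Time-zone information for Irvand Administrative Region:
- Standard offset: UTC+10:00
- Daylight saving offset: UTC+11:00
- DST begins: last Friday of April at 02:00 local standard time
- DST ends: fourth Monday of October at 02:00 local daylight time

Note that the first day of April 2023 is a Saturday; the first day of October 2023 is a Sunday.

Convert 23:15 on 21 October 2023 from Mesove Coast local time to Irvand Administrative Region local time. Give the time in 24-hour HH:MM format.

1 April 2023 is a Saturday, so the first Monday is April 3 and the second is April 10.
1 October 2023 is a Sunday, so the first Saturday is October 7 and the second is October 14.
21 October 2023 is outside the daylight-saving period (10 April – 14 October), so Mesove Coast is on standard time, UTC+04:00.
23:15 Mesove Coast − 4h = 19:15 UTC.
1 April 2023 is a Saturday, so Fridays fall on 7, 14, 21, 28; the last is April 28.
1 October 2023 is a Sunday, so the first Monday is October 2 and the fourth is October 23.
At the standard offset (UTC+10:00), 19:15 UTC + 10h = 05:15 Irvand Administrative Region standard time (rolling into the next day, 22 October 2023).
Daylight saving runs 28 April – 23 October; the standard-time date in Irvand Administrative Region, 22 October 2023, is inside that window, so Irvand Administrative Region is at UTC+11:00.
19:15 UTC + 11h = 06:15 Irvand Administrative Region (rolling into the next day, 22 October 2023).

06:15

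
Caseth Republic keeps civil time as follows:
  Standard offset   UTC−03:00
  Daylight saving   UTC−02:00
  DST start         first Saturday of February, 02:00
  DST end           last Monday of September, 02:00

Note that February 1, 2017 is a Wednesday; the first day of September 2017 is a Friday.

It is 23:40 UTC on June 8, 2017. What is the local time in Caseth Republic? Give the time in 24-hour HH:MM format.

21:40

1 February 2017 is a Wednesday, so the first Saturday is February 4.
1 September 2017 is a Friday, so Mondays fall on 4, 11, 18, 25; the last is September 25.
At the standard offset (UTC−03:00), 23:40 UTC − 3h = 20:40 Caseth Republic standard time.
The standard-time date in Caseth Republic, June 8, 2017, falls between 4 February and 25 September, so daylight saving is in effect and Caseth Republic is at UTC−02:00.
23:40 UTC − 2h = 21:40 local.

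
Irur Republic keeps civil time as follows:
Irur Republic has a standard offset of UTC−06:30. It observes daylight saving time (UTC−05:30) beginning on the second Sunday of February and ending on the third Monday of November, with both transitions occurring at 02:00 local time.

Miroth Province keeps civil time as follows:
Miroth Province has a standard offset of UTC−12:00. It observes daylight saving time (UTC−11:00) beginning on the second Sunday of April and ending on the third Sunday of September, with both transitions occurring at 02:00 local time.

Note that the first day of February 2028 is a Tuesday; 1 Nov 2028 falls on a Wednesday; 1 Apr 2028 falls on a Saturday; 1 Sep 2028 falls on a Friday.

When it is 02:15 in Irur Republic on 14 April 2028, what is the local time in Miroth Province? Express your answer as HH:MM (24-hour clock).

1 February 2028 is a Tuesday, so the first Sunday is February 6 and the second is February 13.
1 November 2028 is a Wednesday, so the first Monday is November 6 and the third is November 20.
14 April 2028 lies within the daylight-saving period (13 February – 20 November), so Irur Republic is on daylight time, UTC−05:30.
02:15 Irur Republic + 5h30m = 07:45 UTC.
1 April 2028 is a Saturday, so the first Sunday is April 2 and the second is April 9.
1 September 2028 is a Friday, so the first Sunday is September 3 and the third is September 17.
At the standard offset (UTC−12:00), 07:45 UTC − 12h = 19:45 Miroth Province standard time (rolling into the previous day, 13 April 2028).
Daylight saving runs 9 April – 17 September; the standard-time date in Miroth Province, 13 April 2028, is inside that window, so Miroth Province is at UTC−11:00.
07:45 UTC − 11h = 20:45 Miroth Province (rolling into the previous day, 13 April 2028).

20:45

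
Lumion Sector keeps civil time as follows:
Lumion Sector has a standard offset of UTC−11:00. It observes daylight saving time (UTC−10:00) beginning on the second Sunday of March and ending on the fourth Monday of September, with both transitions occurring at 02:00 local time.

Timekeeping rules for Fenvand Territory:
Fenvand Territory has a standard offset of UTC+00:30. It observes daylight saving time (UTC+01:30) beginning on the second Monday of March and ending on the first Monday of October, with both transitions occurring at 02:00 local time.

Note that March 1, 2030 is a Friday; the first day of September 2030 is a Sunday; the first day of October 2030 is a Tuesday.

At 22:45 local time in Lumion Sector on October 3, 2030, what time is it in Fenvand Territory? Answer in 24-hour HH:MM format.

1 March 2030 is a Friday, so the first Sunday is March 3 and the second is March 10.
1 September 2030 is a Sunday, so the first Monday is September 2 and the fourth is September 23.
October 3, 2030 is outside the daylight-saving period (10 March – 23 September), so Lumion Sector is on standard time, UTC−11:00.
22:45 Lumion Sector + 11h = 09:45 UTC (rolling into the next day, 4 October 2030).
1 March 2030 is a Friday, so the first Monday is March 4 and the second is March 11.
1 October 2030 is a Tuesday, so the first Monday is October 7.
At the standard offset (UTC+00:30), 09:45 UTC + 0h30m = 10:15 Fenvand Territory standard time.
The standard-time date in Fenvand Territory, October 4, 2030, lies within the daylight-saving period (11 March – 7 October), so Fenvand Territory is on daylight time, UTC+01:30.
09:45 UTC + 1h30m = 11:15 Fenvand Territory.

11:15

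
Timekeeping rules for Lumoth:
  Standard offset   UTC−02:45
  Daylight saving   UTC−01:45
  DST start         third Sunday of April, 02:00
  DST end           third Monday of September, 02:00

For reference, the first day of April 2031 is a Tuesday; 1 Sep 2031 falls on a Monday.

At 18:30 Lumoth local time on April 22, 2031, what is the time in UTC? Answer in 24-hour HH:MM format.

20:15

1 April 2031 is a Tuesday, so the first Sunday is April 6 and the third is April 20.
1 September 2031 is a Monday, so the first Monday is September 1 and the third is September 15.
April 22, 2031 falls between 20 April and 15 September, so daylight saving is in effect and Lumoth is at UTC−01:45.
18:30 local + 1h45m = 20:15 UTC.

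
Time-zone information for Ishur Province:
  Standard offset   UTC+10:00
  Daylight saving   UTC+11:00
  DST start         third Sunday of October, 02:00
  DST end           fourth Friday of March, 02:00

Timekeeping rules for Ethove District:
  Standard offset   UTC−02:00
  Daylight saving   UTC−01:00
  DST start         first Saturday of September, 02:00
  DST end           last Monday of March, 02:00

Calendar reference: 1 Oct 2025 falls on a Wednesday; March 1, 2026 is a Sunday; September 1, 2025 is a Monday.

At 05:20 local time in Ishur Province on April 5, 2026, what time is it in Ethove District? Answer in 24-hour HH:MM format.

1 October 2025 is a Wednesday, so the first Sunday is October 5 and the third is October 19.
1 March 2026 is a Sunday, so the first Friday is March 6 and the fourth is March 27.
April 5, 2026 does not fall between 19 October 2025 and 27 March 2026, so daylight saving is not in effect and Ishur Province is at UTC+10:00.
05:20 Ishur Province − 10h = 19:20 UTC (rolling into the previous day, 4 April 2026).
1 September 2025 is a Monday, so the first Saturday is September 6.
1 March 2026 is a Sunday, so Mondays fall on 2, 9, 16, 23, 30; the last is March 30.
At the standard offset (UTC−02:00), 19:20 UTC − 2h = 17:20 Ethove District standard time.
The standard-time date in Ethove District, April 4, 2026, is outside the daylight-saving period (6 September 2025 – 30 March 2026), so Ethove District is on standard time, UTC−02:00.
19:20 UTC − 2h = 17:20 Ethove District.

17:20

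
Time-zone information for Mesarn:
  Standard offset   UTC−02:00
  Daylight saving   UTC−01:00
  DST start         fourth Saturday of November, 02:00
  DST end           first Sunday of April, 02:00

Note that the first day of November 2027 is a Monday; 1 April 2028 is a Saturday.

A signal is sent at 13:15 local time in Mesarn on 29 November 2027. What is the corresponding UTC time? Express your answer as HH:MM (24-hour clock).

1 November 2027 is a Monday, so the first Saturday is November 6 and the fourth is November 27.
1 April 2028 is a Saturday, so the first Sunday is April 2.
29 November 2027 falls between 27 November 2027 and 2 April 2028, so daylight saving is in effect and Mesarn is at UTC−01:00.
13:15 local + 1h = 14:15 UTC.

14:15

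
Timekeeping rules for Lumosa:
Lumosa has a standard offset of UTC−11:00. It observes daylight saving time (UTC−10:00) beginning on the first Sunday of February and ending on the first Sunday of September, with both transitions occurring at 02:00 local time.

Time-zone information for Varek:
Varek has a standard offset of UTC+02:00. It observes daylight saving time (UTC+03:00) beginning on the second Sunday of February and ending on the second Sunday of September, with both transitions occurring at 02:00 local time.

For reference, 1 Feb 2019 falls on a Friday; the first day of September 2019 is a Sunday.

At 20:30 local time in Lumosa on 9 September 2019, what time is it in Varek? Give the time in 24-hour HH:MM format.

1 February 2019 is a Friday, so the first Sunday is February 3.
1 September 2019 is a Sunday, so the first Sunday is September 1.
9 September 2019 is outside the daylight-saving period (3 February – 1 September), so Lumosa is on standard time, UTC−11:00.
20:30 Lumosa + 11h = 07:30 UTC (rolling into the next day, 10 September 2019).
1 February 2019 is a Friday, so the first Sunday is February 3 and the second is February 10.
1 September 2019 is a Sunday, so the first Sunday is September 1 and the second is September 8.
At the standard offset (UTC+02:00), 07:30 UTC + 2h = 09:30 Varek standard time.
The standard-time date in Varek, 10 September 2019, is outside the daylight-saving period (10 February – 8 September), so Varek is on standard time, UTC+02:00.
07:30 UTC + 2h = 09:30 Varek.

09:30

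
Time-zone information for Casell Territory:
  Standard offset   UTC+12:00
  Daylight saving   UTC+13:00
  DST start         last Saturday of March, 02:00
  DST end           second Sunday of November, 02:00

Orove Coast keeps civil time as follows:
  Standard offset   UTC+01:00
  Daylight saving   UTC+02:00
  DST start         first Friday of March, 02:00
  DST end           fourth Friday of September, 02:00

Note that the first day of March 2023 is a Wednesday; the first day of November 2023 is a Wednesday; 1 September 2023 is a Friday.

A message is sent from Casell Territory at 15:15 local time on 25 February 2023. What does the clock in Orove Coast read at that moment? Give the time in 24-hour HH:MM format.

04:15

1 March 2023 is a Wednesday, so Saturdays fall on 4, 11, 18, 25; the last is March 25.
1 November 2023 is a Wednesday, so the first Sunday is November 5 and the second is November 12.
25 February 2023 does not fall between 25 March and 12 November, so daylight saving is not in effect and Casell Territory is at UTC+12:00.
15:15 Casell Territory − 12h = 03:15 UTC.
1 March 2023 is a Wednesday, so the first Friday is March 3.
1 September 2023 is a Friday, so the first Friday is September 1 and the fourth is September 22.
At the standard offset (UTC+01:00), 03:15 UTC + 1h = 04:15 Orove Coast standard time.
The standard-time date in Orove Coast, 25 February 2023, does not fall between 3 March and 22 September, so daylight saving is not in effect and Orove Coast is at UTC+01:00.
03:15 UTC + 1h = 04:15 Orove Coast.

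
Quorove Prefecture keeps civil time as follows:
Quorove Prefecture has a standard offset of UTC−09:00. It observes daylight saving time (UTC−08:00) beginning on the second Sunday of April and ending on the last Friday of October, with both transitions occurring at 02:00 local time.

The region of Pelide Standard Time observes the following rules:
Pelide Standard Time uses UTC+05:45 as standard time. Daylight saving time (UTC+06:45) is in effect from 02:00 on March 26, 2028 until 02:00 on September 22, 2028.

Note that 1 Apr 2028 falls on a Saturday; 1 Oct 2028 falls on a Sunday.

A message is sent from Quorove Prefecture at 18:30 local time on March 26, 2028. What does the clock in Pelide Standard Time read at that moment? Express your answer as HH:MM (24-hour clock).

1 April 2028 is a Saturday, so the first Sunday is April 2 and the second is April 9.
1 October 2028 is a Sunday, so Fridays fall on 6, 13, 20, 27; the last is October 27.
Daylight saving runs 9 April – 27 October; March 26, 2028 is outside that window, so Quorove Prefecture is on standard time at UTC−09:00.
18:30 Quorove Prefecture + 9h = 03:30 UTC (rolling into the next day, 27 March 2028).
At the standard offset (UTC+05:45), 03:30 UTC + 5h45m = 09:15 Pelide Standard Time standard time.
The standard-time date in Pelide Standard Time, March 27, 2028, lies within the daylight-saving period (26 March – 22 September), so Pelide Standard Time is on daylight time, UTC+06:45.
03:30 UTC + 6h45m = 10:15 Pelide Standard Time.

10:15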